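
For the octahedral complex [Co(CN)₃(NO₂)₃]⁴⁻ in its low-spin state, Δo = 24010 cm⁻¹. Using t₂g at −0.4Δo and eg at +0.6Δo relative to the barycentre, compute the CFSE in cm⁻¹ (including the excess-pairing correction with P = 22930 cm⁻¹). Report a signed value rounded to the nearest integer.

Ligand charges: 3×(-1) from CN⁻ and 3×(-1) from NO₂⁻ sum to -6; with overall charge -4, Co is +2.
Co²⁺: group 9, so d-count = 9 − 2 = 7.
Configuration: t₂g⁶ eg¹.
CFSE(orbital) = 6×(-0.4Δo) + 1×(0.6Δo) = -1.8Δo; with Δo = 24010 cm⁻¹ that is -43218 cm⁻¹.
Relative to high-spin t₂g⁵ eg² (2 paired), the low-spin configuration has 1 additional pair, contributing +1 × 22930 = +22930 cm⁻¹.
Net CFSE = -43218 + 22930 = -20288 cm⁻¹.

-20288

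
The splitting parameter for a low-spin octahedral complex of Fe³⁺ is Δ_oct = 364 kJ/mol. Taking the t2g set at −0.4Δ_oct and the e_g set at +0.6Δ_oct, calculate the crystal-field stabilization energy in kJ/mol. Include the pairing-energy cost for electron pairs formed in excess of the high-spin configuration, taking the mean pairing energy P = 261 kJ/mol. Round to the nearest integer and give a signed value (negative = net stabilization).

Group 8 minus oxidation state +3 gives a d⁵ configuration for Fe³⁺.
Configuration: t2g^5 e_g^0.
The orbital stabilization is -2.0Δ_oct = -2.0 × 364 = -728 kJ/mol.
Relative to high-spin t2g^3 e_g^2 (0 paired), the low-spin configuration has 2 additional pairs, contributing +2 × 261 = +522 kJ/mol.
Net CFSE = -728 + 522 = -206 kJ/mol.

-206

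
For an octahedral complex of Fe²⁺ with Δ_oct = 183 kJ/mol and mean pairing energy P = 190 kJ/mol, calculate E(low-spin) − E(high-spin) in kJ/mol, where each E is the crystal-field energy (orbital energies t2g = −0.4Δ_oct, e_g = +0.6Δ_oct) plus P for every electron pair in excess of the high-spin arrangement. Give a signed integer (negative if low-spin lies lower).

Fe is in group 8, so Fe²⁺ is d⁶ (8 − 2 = 6).
In the high-spin limit (t2g^4 e_g^2) the orbital term is -0.4Δ_oct = -73 kJ/mol, with no excess pairing.
Low-spin: t2g^6 e_g^0, orbital CFSE = -2.4Δ_oct = -439 kJ/mol; plus 2 excess pairs × P = +380 kJ/mol; total -59 kJ/mol.
Thus E(LS) − E(HS) = 14 kJ/mol.

14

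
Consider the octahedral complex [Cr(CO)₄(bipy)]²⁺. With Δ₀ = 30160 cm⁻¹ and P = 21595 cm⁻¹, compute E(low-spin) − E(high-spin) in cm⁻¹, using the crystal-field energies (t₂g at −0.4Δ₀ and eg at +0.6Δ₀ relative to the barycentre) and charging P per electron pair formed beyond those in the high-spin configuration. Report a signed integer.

Ligand charges: 4×(+0) from CO and 1×(+0) from bipy sum to +0; with overall charge +2, Cr is +2.
Cr sits in group 6; removing 2 electrons leaves Cr²⁺ with 6 − 2 = 4 d electrons.
In the high-spin limit (t₂g³ eg¹) the orbital term is -0.6Δ₀ = -18096 cm⁻¹, with no excess pairing.
For low-spin the configuration is t₂g⁴ eg⁰: orbital energy -1.6 × 30160 = -48256 cm⁻¹, and 1 additional pair relative to high-spin adds 21595 cm⁻¹, giving -26661 cm⁻¹.
E(LS) − E(HS) = -26661 − (-18096) = -8565 cm⁻¹.

-8565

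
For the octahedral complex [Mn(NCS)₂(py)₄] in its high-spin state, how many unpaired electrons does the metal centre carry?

5

Ligand charges: 2×(-1) from NCS⁻ and 4×(+0) from py sum to -2; with overall charge +0, Mn is +2.
Mn is in group 7, so Mn²⁺ is d⁵ (7 − 2 = 5).
Configuration: t₂g³ eg², giving 5 unpaired electrons.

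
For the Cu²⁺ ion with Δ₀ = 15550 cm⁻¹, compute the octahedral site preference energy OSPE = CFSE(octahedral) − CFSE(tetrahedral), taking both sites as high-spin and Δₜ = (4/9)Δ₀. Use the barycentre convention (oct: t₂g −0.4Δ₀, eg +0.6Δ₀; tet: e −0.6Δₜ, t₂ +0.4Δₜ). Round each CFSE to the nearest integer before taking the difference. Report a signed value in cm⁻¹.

-6566

Group 11 minus oxidation state +2 gives a d⁹ configuration for Cu²⁺.
Octahedral (high-spin): t2g^6 e_g^3, CFSE = 6(−0.4) + 3(+0.6) = -0.6Δ₀ = -0.6 × 15550 = -9330 cm⁻¹.
Tetrahedral e^4 t2^5 gives -0.4Δₜ = -0.4 × (4/9) × 15550 = -2764 cm⁻¹.
OSPE = -9330 − (-2764) = -6566 cm⁻¹.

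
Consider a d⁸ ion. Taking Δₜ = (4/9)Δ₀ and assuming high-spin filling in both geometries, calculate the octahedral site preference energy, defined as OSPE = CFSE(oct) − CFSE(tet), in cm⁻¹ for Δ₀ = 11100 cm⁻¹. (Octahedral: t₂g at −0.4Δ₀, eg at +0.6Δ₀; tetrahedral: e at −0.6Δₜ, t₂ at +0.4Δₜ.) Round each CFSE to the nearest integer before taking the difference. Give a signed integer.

-9373

Octahedral (high-spin): t2g^6 e_g^2, CFSE = 6(−0.4) + 2(+0.6) = -1.2Δ₀ = -1.2 × 11100 = -13320 cm⁻¹.
Tetrahedral e^4 t2^4 gives -0.8Δₜ = -0.8 × (4/9) × 11100 = -3947 cm⁻¹.
Subtracting, OSPE = -13320 − (-3947) = -9373 cm⁻¹.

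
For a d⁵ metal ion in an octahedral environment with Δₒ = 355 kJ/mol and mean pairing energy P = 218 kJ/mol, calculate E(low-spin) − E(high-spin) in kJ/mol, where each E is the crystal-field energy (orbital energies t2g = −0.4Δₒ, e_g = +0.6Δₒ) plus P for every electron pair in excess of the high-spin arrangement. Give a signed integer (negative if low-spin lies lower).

-274

In the high-spin limit (t2g^3 e_g^2) the orbital term is 0.0Δₒ = 0 kJ/mol, with no excess pairing.
For low-spin the configuration is t2g^5 e_g^0: orbital energy -2.0 × 355 = -710 kJ/mol, and 2 additional pairs relative to high-spin add 436 kJ/mol, giving -274 kJ/mol.
The difference is -274 − (0) = -274 kJ/mol, so low-spin lies lower.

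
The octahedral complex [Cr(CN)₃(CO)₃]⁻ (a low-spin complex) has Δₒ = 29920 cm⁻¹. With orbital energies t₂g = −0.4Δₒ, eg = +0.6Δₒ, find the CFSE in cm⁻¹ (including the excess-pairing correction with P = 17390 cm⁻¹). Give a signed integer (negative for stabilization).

-30482

Ligand charges: 3×(-1) from CN⁻ and 3×(+0) from CO sum to -3; with overall charge -1, Cr is +2.
Cr is in group 6, so Cr²⁺ is d⁴ (6 − 2 = 4).
Configuration: t₂g⁴ eg⁰.
CFSE(orbital) = 4×(-0.4Δₒ) + 0×(0.6Δₒ) = -1.6Δₒ; with Δₒ = 29920 cm⁻¹ that is -47872 cm⁻¹.
Pairing penalty: 1 pair vs 0 in the high-spin reference → 1 extra × P = 17390 cm⁻¹.
Combining: -47872 + 17390 = -30482 cm⁻¹.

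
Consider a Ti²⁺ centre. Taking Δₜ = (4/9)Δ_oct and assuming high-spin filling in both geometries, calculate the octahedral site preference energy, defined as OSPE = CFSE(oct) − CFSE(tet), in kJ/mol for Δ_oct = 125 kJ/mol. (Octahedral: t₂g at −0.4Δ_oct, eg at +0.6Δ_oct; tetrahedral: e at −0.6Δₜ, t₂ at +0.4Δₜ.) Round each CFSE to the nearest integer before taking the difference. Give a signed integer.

Ti is in group 4, so Ti²⁺ is d² (4 − 2 = 2).
In an octahedral site d² (HS) is t₂g² eg⁰, giving CFSE(oct) = -0.8Δ_oct = -100 kJ/mol.
In a tetrahedral site the filling is e² t₂⁰: CFSE(tet) = -1.2Δₜ = -1.2 × (4/9)(125) = -67 kJ/mol.
Subtracting, OSPE = -100 − (-67) = -33 kJ/mol.

-33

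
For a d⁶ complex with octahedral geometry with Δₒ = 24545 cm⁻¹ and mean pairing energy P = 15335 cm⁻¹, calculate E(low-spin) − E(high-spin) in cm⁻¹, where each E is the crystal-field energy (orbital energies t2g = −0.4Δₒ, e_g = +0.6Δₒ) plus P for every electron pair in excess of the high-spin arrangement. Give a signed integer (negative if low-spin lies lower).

High-spin d⁶ fills as t2g^4 e_g^2 with CFSE 4(−0.4) + 2(+0.6) = -0.4Δₒ = -9818 cm⁻¹.
Low-spin t2g^6 e_g^0 gives -2.4Δₒ = -58908 cm⁻¹, but forming 2 extra pairs costs 2P = 30670 cm⁻¹, so E(LS) = -58908 + 30670 = -28238 cm⁻¹.
E(LS) − E(HS) = -28238 − (-9818) = -18420 cm⁻¹.

-18420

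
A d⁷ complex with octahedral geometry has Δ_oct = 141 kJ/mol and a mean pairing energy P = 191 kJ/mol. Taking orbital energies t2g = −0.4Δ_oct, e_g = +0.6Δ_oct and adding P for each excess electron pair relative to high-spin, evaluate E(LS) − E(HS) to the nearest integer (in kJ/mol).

In the high-spin limit (t2g^5 e_g^2) the orbital term is -0.8Δ_oct = -113 kJ/mol, with no excess pairing.
Low-spin t2g^6 e_g^1 gives -1.8Δ_oct = -254 kJ/mol, but forming 1 extra pair costs 1P = 191 kJ/mol, so E(LS) = -254 + 191 = -63 kJ/mol.
The difference is -63 − (-113) = 50 kJ/mol, so high-spin lies lower.

50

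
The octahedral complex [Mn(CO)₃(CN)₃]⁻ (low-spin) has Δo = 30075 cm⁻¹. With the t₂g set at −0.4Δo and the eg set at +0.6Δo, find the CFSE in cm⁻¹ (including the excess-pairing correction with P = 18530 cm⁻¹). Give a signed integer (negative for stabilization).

-23090

Ligand charges: 3×(+0) from CO and 3×(-1) from CN⁻ sum to -3; with overall charge -1, Mn is +2.
Group 7 minus oxidation state +2 gives a d⁵ configuration for Mn²⁺.
Electron filling gives t₂g⁵ eg⁰.
CFSE(orbital) = 5×(-0.4Δo) + 0×(0.6Δo) = -2.0Δo; with Δo = 30075 cm⁻¹ that is -60150 cm⁻¹.
Pairing penalty: 2 pairs vs 0 in the high-spin reference → 2 extra × P = 37060 cm⁻¹.
Net CFSE = -60150 + 37060 = -23090 cm⁻¹.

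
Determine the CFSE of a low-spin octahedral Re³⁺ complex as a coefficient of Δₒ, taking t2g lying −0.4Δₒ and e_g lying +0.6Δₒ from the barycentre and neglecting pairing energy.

-1.6 Δₒ

Re³⁺: group 7, so d-count = 7 − 3 = 4.
Configuration: t2g^4 e_g^0.
CFSE = 4(-0.4Δₒ) + 0(0.6Δₒ) = -1.6Δₒ + 0.0Δₒ = -1.6Δₒ.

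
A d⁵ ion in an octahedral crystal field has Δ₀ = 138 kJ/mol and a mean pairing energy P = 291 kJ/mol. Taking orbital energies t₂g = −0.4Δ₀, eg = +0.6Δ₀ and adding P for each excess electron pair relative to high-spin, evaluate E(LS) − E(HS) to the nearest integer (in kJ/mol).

306

High-spin d⁵ fills as t₂g³ eg² with CFSE 3(−0.4) + 2(+0.6) = 0.0Δ₀ = 0 kJ/mol.
For low-spin the configuration is t₂g⁵ eg⁰: orbital energy -2.0 × 138 = -276 kJ/mol, and 2 additional pairs relative to high-spin add 582 kJ/mol, giving 306 kJ/mol.
E(LS) − E(HS) = 306 − (0) = 306 kJ/mol.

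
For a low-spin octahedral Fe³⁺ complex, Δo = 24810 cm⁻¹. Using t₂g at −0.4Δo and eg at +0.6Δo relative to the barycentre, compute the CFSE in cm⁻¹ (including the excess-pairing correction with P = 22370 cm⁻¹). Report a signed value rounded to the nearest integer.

-4880

Fe³⁺: group 8, so d-count = 8 − 3 = 5.
The d⁵ electrons fill as t₂g⁵ eg⁰.
The orbital stabilization is -2.0Δo = -2.0 × 24810 = -49620 cm⁻¹.
Pairing penalty: 2 pairs vs 0 in the high-spin reference → 2 extra × P = 44740 cm⁻¹.
Combining: -49620 + 44740 = -4880 cm⁻¹.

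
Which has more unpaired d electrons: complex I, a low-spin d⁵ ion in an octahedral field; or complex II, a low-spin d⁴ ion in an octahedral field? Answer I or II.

II

I: t₂g⁵ eg⁰ → 1 unpaired.
II: t2g^4 e_g^0 → 2 unpaired.
So II has more unpaired electrons.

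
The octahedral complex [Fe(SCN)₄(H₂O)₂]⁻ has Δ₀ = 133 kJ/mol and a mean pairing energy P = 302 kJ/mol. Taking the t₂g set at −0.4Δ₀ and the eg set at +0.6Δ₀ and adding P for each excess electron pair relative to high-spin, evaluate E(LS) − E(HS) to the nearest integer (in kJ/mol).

338

Ligand charges: 4×(-1) from SCN⁻ and 2×(+0) from H₂O sum to -4; with overall charge -1, Fe is +3.
Group 8 minus oxidation state +3 gives a d⁵ configuration for Fe³⁺.
High-spin: t₂g³ eg², CFSE = 0.0Δ₀ = 0 kJ/mol.
Low-spin t₂g⁵ eg⁰ gives -2.0Δ₀ = -266 kJ/mol, but forming 2 extra pairs costs 2P = 604 kJ/mol, so E(LS) = -266 + 604 = 338 kJ/mol.
Thus E(LS) − E(HS) = 338 kJ/mol.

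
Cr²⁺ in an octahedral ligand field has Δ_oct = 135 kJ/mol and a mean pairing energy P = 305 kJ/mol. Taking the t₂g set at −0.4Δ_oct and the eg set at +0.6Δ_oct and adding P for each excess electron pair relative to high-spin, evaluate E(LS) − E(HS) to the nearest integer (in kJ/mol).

170

Cr²⁺: group 6, so d-count = 6 − 2 = 4.
High-spin d⁴ fills as t₂g³ eg¹ with CFSE 3(−0.4) + 1(+0.6) = -0.6Δ_oct = -81 kJ/mol.
Low-spin t₂g⁴ eg⁰ gives -1.6Δ_oct = -216 kJ/mol, but forming 1 extra pair costs 1P = 305 kJ/mol, so E(LS) = -216 + 305 = 89 kJ/mol.
E(LS) − E(HS) = 89 − (-81) = 170 kJ/mol.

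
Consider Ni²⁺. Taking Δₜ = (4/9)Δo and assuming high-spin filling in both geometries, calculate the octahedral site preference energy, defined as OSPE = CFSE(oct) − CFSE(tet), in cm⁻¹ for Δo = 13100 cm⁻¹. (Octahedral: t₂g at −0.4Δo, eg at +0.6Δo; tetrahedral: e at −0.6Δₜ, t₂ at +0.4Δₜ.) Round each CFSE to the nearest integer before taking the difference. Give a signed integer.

Group 10 minus oxidation state +2 gives a d⁸ configuration for Ni²⁺.
Octahedral (high-spin): t₂g⁶ eg², CFSE = 6(−0.4) + 2(+0.6) = -1.2Δo = -1.2 × 13100 = -15720 cm⁻¹.
In a tetrahedral site the filling is e⁴ t₂⁴: CFSE(tet) = -0.8Δₜ = -0.8 × (4/9)(13100) = -4658 cm⁻¹.
OSPE = CFSE(oct) − CFSE(tet) = -15720 − (-4658) = -11062 cm⁻¹.

-11062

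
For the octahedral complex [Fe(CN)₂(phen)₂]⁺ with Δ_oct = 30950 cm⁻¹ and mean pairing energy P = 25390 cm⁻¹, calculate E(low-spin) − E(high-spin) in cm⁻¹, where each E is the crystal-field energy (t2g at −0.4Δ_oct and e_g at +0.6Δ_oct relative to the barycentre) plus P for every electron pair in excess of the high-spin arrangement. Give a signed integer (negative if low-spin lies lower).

-11120

Ligand charges: 2×(-1) from CN⁻ and 2×(+0) from phen sum to -2; with overall charge +1, Fe is +3.
Group 8 minus oxidation state +3 gives a d⁵ configuration for Fe³⁺.
High-spin d⁵ fills as t2g^3 e_g^2 with CFSE 3(−0.4) + 2(+0.6) = 0.0Δ_oct = 0 cm⁻¹.
For low-spin the configuration is t2g^5 e_g^0: orbital energy -2.0 × 30950 = -61900 cm⁻¹, and 2 additional pairs relative to high-spin add 50780 cm⁻¹, giving -11120 cm⁻¹.
The difference is -11120 − (0) = -11120 cm⁻¹, so low-spin lies lower.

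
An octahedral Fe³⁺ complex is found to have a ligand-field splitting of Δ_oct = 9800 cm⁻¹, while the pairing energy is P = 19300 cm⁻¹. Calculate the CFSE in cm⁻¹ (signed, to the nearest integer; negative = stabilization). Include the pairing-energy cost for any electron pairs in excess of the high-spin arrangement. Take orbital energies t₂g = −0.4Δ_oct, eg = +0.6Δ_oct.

0

Fe is in group 8, so Fe³⁺ is d⁵ (8 − 3 = 5).
With Δ_oct < P the complex is high-spin.
Configuration: t₂g³ eg².
Orbital CFSE = 0.0Δ_oct = 0.0 × 9800 = 0 cm⁻¹.
High-spin has no excess pairs, so no pairing correction applies.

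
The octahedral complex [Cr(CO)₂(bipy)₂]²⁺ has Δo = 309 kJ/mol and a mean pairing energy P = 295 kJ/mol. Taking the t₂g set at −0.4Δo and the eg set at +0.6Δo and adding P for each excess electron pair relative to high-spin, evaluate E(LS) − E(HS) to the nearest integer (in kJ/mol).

Ligand charges: 2×(+0) from CO and 2×(+0) from bipy sum to +0; with overall charge +2, Cr is +2.
Cr is in group 6, so Cr²⁺ is d⁴ (6 − 2 = 4).
High-spin: t₂g³ eg¹, CFSE = -0.6Δo = -185 kJ/mol.
Low-spin t₂g⁴ eg⁰ gives -1.6Δo = -494 kJ/mol, but forming 1 extra pair costs 1P = 295 kJ/mol, so E(LS) = -494 + 295 = -199 kJ/mol.
Thus E(LS) − E(HS) = -14 kJ/mol.

-14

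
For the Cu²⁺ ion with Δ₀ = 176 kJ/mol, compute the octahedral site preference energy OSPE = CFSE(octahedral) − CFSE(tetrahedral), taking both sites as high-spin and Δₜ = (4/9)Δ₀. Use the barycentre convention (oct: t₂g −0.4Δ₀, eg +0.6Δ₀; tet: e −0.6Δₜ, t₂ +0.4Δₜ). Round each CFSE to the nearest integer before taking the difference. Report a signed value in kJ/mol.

Cu sits in group 11; removing 2 electrons leaves Cu²⁺ with 11 − 2 = 9 d electrons.
Octahedral (high-spin): t₂g⁶ eg³, CFSE = 6(−0.4) + 3(+0.6) = -0.6Δ₀ = -0.6 × 176 = -106 kJ/mol.
Tetrahedral: e⁴ t₂⁵, CFSE = 4(−0.6) + 5(+0.4) = -0.4Δₜ = -0.4 × (4/9) × 176 = -31 kJ/mol.
Subtracting, OSPE = -106 − (-31) = -75 kJ/mol.

-75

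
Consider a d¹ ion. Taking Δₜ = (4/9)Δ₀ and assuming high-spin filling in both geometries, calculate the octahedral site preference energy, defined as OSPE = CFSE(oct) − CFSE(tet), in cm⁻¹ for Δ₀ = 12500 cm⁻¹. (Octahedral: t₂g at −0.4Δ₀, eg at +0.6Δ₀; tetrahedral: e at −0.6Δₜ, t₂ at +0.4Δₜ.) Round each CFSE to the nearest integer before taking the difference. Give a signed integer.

Octahedral (high-spin): t₂g¹ eg⁰, CFSE = 1(−0.4) + 0(+0.6) = -0.4Δ₀ = -0.4 × 12500 = -5000 cm⁻¹.
Tetrahedral e¹ t₂⁰ gives -0.6Δₜ = -0.6 × (4/9) × 12500 = -3333 cm⁻¹.
OSPE = CFSE(oct) − CFSE(tet) = -5000 − (-3333) = -1667 cm⁻¹.

-1667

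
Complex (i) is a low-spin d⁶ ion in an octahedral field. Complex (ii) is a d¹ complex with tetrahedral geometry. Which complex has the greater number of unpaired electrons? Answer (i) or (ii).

(ii)

(i): t₂g⁶ eg⁰ → 0 unpaired.
(ii): Tetrahedral splitting is small, so the complex is high-spin; e^1 t2^0 → 1 unpaired.
So (ii) has more unpaired electrons.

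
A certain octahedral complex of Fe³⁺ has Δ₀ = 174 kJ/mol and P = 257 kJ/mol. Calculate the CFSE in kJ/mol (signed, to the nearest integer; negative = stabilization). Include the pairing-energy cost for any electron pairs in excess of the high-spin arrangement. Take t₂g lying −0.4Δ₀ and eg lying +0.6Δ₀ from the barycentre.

Group 8 minus oxidation state +3 gives a d⁵ configuration for Fe³⁺.
Δ₀ < P, so pairing is avoided: the ground state is high-spin.
Filling d⁵ accordingly: t₂g³ eg².
Orbital CFSE = 0.0Δ₀ = 0.0 × 174 = 0 kJ/mol.
High-spin has no excess pairs, so no pairing correction applies.

0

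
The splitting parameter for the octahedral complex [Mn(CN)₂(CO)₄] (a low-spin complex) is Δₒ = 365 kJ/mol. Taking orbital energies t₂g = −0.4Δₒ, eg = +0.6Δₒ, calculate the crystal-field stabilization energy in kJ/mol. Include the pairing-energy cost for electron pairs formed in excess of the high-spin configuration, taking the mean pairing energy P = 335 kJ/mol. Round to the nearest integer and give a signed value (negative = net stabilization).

-60

Ligand charges: 2×(-1) from CN⁻ and 4×(+0) from CO sum to -2; with overall charge +0, Mn is +2.
Group 7 minus oxidation state +2 gives a d⁵ configuration for Mn²⁺.
Configuration: t₂g⁵ eg⁰.
CFSE(orbital) = 5×(-0.4Δₒ) + 0×(0.6Δₒ) = -2.0Δₒ; with Δₒ = 365 kJ/mol that is -730 kJ/mol.
High-spin d⁵ would be t₂g³ eg² with 0 pairs; low-spin has 2, so 2 excess pairs cost +2P = +670 kJ/mol.
Overall CFSE = -730 + 670 = -60 kJ/mol.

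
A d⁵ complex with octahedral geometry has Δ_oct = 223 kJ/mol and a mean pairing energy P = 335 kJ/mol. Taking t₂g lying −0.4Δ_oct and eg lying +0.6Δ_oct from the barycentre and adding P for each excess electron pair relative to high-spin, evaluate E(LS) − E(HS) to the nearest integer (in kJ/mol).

In the high-spin limit (t₂g³ eg²) the orbital term is 0.0Δ_oct = 0 kJ/mol, with no excess pairing.
For low-spin the configuration is t₂g⁵ eg⁰: orbital energy -2.0 × 223 = -446 kJ/mol, and 2 additional pairs relative to high-spin add 670 kJ/mol, giving 224 kJ/mol.
E(LS) − E(HS) = 224 − (0) = 224 kJ/mol.

224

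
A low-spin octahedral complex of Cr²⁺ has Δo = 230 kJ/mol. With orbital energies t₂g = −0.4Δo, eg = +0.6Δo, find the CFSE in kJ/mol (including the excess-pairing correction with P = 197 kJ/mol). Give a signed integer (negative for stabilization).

Cr is in group 6, so Cr²⁺ is d⁴ (6 − 2 = 4).
Configuration: t₂g⁴ eg⁰.
CFSE(orbital) = 4×(-0.4Δo) + 0×(0.6Δo) = -1.6Δo; with Δo = 230 kJ/mol that is -368 kJ/mol.
Relative to high-spin t₂g³ eg¹ (0 paired), the low-spin configuration has 1 additional pair, contributing +1 × 197 = +197 kJ/mol.
Combining: -368 + 197 = -171 kJ/mol.

-171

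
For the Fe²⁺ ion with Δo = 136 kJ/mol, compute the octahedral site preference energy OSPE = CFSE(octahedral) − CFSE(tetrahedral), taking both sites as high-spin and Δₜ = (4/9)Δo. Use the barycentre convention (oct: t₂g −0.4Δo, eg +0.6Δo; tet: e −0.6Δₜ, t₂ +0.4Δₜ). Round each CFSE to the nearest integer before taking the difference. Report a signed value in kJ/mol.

-18

Fe²⁺: group 8, so d-count = 8 − 2 = 6.
Octahedral (high-spin): t₂g⁴ eg², CFSE = 4(−0.4) + 2(+0.6) = -0.4Δo = -0.4 × 136 = -54 kJ/mol.
Tetrahedral e³ t₂³ gives -0.6Δₜ = -0.6 × (4/9) × 136 = -36 kJ/mol.
OSPE = -54 − (-36) = -18 kJ/mol.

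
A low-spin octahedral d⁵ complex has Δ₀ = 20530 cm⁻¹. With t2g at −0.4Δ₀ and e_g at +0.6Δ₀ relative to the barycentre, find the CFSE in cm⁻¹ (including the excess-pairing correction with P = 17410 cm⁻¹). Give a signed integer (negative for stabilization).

Configuration: t2g^5 e_g^0.
CFSE(orbital) = 5×(-0.4Δ₀) + 0×(0.6Δ₀) = -2.0Δ₀; with Δ₀ = 20530 cm⁻¹ that is -41060 cm⁻¹.
High-spin d⁵ would be t2g^3 e_g^2 with 0 pairs; low-spin has 2, so 2 excess pairs cost +2P = +34820 cm⁻¹.
Combining: -41060 + 34820 = -6240 cm⁻¹.

-6240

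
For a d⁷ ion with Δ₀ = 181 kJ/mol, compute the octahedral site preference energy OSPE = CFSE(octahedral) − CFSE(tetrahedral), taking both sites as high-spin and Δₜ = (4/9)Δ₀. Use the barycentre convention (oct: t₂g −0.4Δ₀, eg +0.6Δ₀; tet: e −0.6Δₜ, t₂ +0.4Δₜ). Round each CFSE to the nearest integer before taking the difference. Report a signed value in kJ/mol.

Octahedral (high-spin): t2g^5 e_g^2, CFSE = 5(−0.4) + 2(+0.6) = -0.8Δ₀ = -0.8 × 181 = -145 kJ/mol.
In a tetrahedral site the filling is e^4 t2^3: CFSE(tet) = -1.2Δₜ = -1.2 × (4/9)(181) = -97 kJ/mol.
OSPE = CFSE(oct) − CFSE(tet) = -145 − (-97) = -48 kJ/mol.

-48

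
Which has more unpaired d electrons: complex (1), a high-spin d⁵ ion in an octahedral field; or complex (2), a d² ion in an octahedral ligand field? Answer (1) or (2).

(1)

(1): t2g^3 e_g^2 → 5 unpaired.
(2): t2g^2 e_g^0 → 2 unpaired.
So (1) has more unpaired electrons.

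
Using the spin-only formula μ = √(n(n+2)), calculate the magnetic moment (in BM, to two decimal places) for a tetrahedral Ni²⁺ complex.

2.83 BM

Ni²⁺: group 10, so d-count = 10 − 2 = 8.
Tetrahedral fields are weak (Δₜ ≈ 4/9 Δₒ), so electrons fill high-spin.
Configuration: e⁴ t₂⁴ → 2 unpaired electrons.
μ(spin-only) = √[2(2+2)] = √8 ≈ 2.83 BM.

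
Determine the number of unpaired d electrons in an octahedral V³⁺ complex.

Group 5 minus oxidation state +3 gives a d² configuration for V³⁺.
For octahedral d² the high- and low-spin configurations coincide.
Configuration: t₂g² eg⁰, giving 2 unpaired electrons.

2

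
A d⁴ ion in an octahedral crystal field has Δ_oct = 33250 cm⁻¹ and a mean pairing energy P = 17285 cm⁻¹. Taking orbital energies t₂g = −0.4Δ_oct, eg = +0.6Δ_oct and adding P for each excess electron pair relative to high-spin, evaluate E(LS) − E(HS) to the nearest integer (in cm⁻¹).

High-spin d⁴ fills as t₂g³ eg¹ with CFSE 3(−0.4) + 1(+0.6) = -0.6Δ_oct = -19950 cm⁻¹.
Low-spin: t₂g⁴ eg⁰, orbital CFSE = -1.6Δ_oct = -53200 cm⁻¹; plus 1 excess pair × P = +17285 cm⁻¹; total -35915 cm⁻¹.
The difference is -35915 − (-19950) = -15965 cm⁻¹, so low-spin lies lower.

-15965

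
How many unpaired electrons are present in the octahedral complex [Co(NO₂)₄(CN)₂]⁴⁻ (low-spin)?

1

Ligand charges: 4×(-1) from NO₂⁻ and 2×(-1) from CN⁻ sum to -6; with overall charge -4, Co is +2.
Group 9 minus oxidation state +2 gives a d⁷ configuration for Co²⁺.
Configuration: t₂g⁶ eg¹, giving 1 unpaired electron.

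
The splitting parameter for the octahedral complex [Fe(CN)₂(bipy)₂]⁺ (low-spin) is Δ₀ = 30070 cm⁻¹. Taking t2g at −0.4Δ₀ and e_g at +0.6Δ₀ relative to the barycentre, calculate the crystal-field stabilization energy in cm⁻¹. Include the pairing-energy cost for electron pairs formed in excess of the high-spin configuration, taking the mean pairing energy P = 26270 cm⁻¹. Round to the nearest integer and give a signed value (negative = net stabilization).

Ligand charges: 2×(-1) from CN⁻ and 2×(+0) from bipy sum to -2; with overall charge +1, Fe is +3.
Fe³⁺: group 8, so d-count = 8 − 3 = 5.
Configuration: t2g^5 e_g^0.
The orbital stabilization is -2.0Δ₀ = -2.0 × 30070 = -60140 cm⁻¹.
High-spin d⁵ would be t2g^3 e_g^2 with 0 pairs; low-spin has 2, so 2 excess pairs cost +2P = +52540 cm⁻¹.
Overall CFSE = -60140 + 52540 = -7600 cm⁻¹.

-7600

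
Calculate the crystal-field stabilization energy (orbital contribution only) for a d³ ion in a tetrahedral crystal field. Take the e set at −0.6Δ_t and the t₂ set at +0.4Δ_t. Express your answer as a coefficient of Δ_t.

Tetrahedral splitting is small, so the complex is high-spin.
Configuration: e² t₂¹.
CFSE = 2(-0.6Δ_t) + 1(0.4Δ_t) = -1.2Δ_t + 0.4Δ_t = -0.8Δ_t.

-0.8 Δ_t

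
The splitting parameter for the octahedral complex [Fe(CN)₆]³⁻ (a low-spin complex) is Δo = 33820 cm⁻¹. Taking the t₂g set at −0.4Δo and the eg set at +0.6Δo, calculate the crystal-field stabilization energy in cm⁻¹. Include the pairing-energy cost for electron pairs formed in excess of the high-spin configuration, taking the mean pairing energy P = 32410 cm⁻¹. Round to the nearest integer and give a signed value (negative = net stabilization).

Each CN⁻ contributes -1; 6 × (-1) = -6. With overall charge -3, Fe is in the +3 oxidation state.
Fe sits in group 8; removing 3 electrons leaves Fe³⁺ with 8 − 3 = 5 d electrons.
Configuration: t₂g⁵ eg⁰.
Orbital CFSE = 5(-0.4) + 0(0.6) = -2.0Δo = -2.0 × 33820 = -67640 cm⁻¹.
Relative to high-spin t₂g³ eg² (0 paired), the low-spin configuration has 2 additional pairs, contributing +2 × 32410 = +64820 cm⁻¹.
Net CFSE = -67640 + 64820 = -2820 cm⁻¹.

-2820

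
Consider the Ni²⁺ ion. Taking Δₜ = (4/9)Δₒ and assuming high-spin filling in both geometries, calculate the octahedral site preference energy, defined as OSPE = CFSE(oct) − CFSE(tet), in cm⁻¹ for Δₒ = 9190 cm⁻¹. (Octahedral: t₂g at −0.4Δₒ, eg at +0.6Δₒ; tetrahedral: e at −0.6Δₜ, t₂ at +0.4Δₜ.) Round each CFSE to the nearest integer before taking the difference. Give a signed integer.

-7760

Ni²⁺: group 10, so d-count = 10 − 2 = 8.
In an octahedral site d⁸ (HS) is t₂g⁶ eg², giving CFSE(oct) = -1.2Δₒ = -11028 cm⁻¹.
Tetrahedral: e⁴ t₂⁴, CFSE = 4(−0.6) + 4(+0.4) = -0.8Δₜ = -0.8 × (4/9) × 9190 = -3268 cm⁻¹.
Subtracting, OSPE = -11028 − (-3268) = -7760 cm⁻¹.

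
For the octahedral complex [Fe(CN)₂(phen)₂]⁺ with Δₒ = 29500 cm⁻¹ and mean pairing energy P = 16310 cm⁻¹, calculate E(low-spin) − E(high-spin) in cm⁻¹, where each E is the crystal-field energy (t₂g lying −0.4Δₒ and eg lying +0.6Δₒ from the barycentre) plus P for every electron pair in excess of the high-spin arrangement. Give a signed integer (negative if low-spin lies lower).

Ligand charges: 2×(-1) from CN⁻ and 2×(+0) from phen sum to -2; with overall charge +1, Fe is +3.
Fe is in group 8, so Fe³⁺ is d⁵ (8 − 3 = 5).
High-spin: t₂g³ eg², CFSE = 0.0Δₒ = 0 cm⁻¹.
For low-spin the configuration is t₂g⁵ eg⁰: orbital energy -2.0 × 29500 = -59000 cm⁻¹, and 2 additional pairs relative to high-spin add 32620 cm⁻¹, giving -26380 cm⁻¹.
The difference is -26380 − (0) = -26380 cm⁻¹, so low-spin lies lower.

-26380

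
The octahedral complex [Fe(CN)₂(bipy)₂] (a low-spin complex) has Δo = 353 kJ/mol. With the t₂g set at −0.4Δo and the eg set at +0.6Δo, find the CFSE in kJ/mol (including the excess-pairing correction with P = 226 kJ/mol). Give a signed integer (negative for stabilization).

Ligand charges: 2×(-1) from CN⁻ and 2×(+0) from bipy sum to -2; with overall charge +0, Fe is +2.
Fe²⁺: group 8, so d-count = 8 − 2 = 6.
Configuration: t₂g⁶ eg⁰.
CFSE(orbital) = 6×(-0.4Δo) + 0×(0.6Δo) = -2.4Δo; with Δo = 353 kJ/mol that is -847 kJ/mol.
Relative to high-spin t₂g⁴ eg² (1 paired), the low-spin configuration has 2 additional pairs, contributing +2 × 226 = +452 kJ/mol.
Overall CFSE = -847 + 452 = -395 kJ/mol.

-395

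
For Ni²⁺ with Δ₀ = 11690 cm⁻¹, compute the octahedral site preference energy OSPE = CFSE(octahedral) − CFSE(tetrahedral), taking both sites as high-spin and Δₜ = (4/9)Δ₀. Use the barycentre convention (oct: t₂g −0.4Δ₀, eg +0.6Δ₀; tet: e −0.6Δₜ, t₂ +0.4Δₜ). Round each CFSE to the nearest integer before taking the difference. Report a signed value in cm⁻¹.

-9872

Ni sits in group 10; removing 2 electrons leaves Ni²⁺ with 10 − 2 = 8 d electrons.
In an octahedral site d⁸ (HS) is t₂g⁶ eg², giving CFSE(oct) = -1.2Δ₀ = -14028 cm⁻¹.
Tetrahedral: e⁴ t₂⁴, CFSE = 4(−0.6) + 4(+0.4) = -0.8Δₜ = -0.8 × (4/9) × 11690 = -4156 cm⁻¹.
Subtracting, OSPE = -14028 − (-4156) = -9872 cm⁻¹.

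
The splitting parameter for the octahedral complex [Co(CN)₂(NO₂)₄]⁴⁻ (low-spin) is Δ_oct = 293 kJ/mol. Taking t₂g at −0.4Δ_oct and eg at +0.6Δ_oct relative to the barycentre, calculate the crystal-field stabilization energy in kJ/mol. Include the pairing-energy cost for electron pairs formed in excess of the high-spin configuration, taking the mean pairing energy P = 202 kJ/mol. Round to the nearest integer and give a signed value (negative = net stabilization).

Ligand charges: 2×(-1) from CN⁻ and 4×(-1) from NO₂⁻ sum to -6; with overall charge -4, Co is +2.
Co sits in group 9; removing 2 electrons leaves Co²⁺ with 9 − 2 = 7 d electrons.
Configuration: t₂g⁶ eg¹.
Orbital CFSE = 6(-0.4) + 1(0.6) = -1.8Δ_oct = -1.8 × 293 = -527 kJ/mol.
Pairing penalty: 3 pairs vs 2 in the high-spin reference → 1 extra × P = 202 kJ/mol.
Combining: -527 + 202 = -325 kJ/mol.

-325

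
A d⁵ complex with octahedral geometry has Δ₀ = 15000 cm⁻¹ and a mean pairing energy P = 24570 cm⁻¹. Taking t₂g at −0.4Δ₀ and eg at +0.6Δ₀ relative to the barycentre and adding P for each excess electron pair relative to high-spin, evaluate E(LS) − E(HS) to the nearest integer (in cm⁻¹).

19140

High-spin: t₂g³ eg², CFSE = 0.0Δ₀ = 0 cm⁻¹.
Low-spin: t₂g⁵ eg⁰, orbital CFSE = -2.0Δ₀ = -30000 cm⁻¹; plus 2 excess pairs × P = +49140 cm⁻¹; total 19140 cm⁻¹.
E(LS) − E(HS) = 19140 − (0) = 19140 cm⁻¹.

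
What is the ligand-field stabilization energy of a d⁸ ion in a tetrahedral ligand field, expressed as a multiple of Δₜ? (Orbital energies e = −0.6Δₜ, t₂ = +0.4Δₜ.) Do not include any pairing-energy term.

Tetrahedral splitting is small, so the complex is high-spin.
Configuration: e⁴ t₂⁴.
CFSE = 4(-0.6Δₜ) + 4(0.4Δₜ) = -2.4Δₜ + 1.6Δₜ = -0.8Δₜ.

-0.8 Δₜ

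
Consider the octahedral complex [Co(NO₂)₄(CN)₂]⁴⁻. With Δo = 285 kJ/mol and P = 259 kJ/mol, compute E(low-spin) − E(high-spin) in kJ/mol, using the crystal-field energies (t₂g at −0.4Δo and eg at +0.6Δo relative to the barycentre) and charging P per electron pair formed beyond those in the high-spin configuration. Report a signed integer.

Ligand charges: 4×(-1) from NO₂⁻ and 2×(-1) from CN⁻ sum to -6; with overall charge -4, Co is +2.
Co sits in group 9; removing 2 electrons leaves Co²⁺ with 9 − 2 = 7 d electrons.
High-spin d⁷ fills as t₂g⁵ eg² with CFSE 5(−0.4) + 2(+0.6) = -0.8Δo = -228 kJ/mol.
Low-spin: t₂g⁶ eg¹, orbital CFSE = -1.8Δo = -513 kJ/mol; plus 1 excess pair × P = +259 kJ/mol; total -254 kJ/mol.
The difference is -254 − (-228) = -26 kJ/mol, so low-spin lies lower.

-26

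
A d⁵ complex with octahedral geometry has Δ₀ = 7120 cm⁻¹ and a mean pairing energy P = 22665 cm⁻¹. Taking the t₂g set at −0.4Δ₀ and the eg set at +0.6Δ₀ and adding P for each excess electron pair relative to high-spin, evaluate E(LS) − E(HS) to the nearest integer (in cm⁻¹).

High-spin d⁵ fills as t₂g³ eg² with CFSE 3(−0.4) + 2(+0.6) = 0.0Δ₀ = 0 cm⁻¹.
Low-spin: t₂g⁵ eg⁰, orbital CFSE = -2.0Δ₀ = -14240 cm⁻¹; plus 2 excess pairs × P = +45330 cm⁻¹; total 31090 cm⁻¹.
E(LS) − E(HS) = 31090 − (0) = 31090 cm⁻¹.

31090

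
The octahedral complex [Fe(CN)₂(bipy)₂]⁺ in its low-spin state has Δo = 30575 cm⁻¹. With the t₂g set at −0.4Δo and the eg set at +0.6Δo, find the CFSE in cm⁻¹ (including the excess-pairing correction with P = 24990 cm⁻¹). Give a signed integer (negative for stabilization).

Ligand charges: 2×(-1) from CN⁻ and 2×(+0) from bipy sum to -2; with overall charge +1, Fe is +3.
Fe sits in group 8; removing 3 electrons leaves Fe³⁺ with 8 − 3 = 5 d electrons.
Configuration: t₂g⁵ eg⁰.
Orbital CFSE = 5(-0.4) + 0(0.6) = -2.0Δo = -2.0 × 30575 = -61150 cm⁻¹.
High-spin d⁵ would be t₂g³ eg² with 0 pairs; low-spin has 2, so 2 excess pairs cost +2P = +49980 cm⁻¹.
Net CFSE = -61150 + 49980 = -11170 cm⁻¹.

-11170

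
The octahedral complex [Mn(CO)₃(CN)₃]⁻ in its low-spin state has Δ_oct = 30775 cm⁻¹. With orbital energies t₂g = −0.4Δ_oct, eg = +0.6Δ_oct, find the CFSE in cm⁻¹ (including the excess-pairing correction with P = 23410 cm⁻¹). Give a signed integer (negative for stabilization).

-14730

Ligand charges: 3×(+0) from CO and 3×(-1) from CN⁻ sum to -3; with overall charge -1, Mn is +2.
Mn sits in group 7; removing 2 electrons leaves Mn²⁺ with 7 − 2 = 5 d electrons.
Electron filling gives t₂g⁵ eg⁰.
CFSE(orbital) = 5×(-0.4Δ_oct) + 0×(0.6Δ_oct) = -2.0Δ_oct; with Δ_oct = 30775 cm⁻¹ that is -61550 cm⁻¹.
Relative to high-spin t₂g³ eg² (0 paired), the low-spin configuration has 2 additional pairs, contributing +2 × 23410 = +46820 cm⁻¹.
Net CFSE = -61550 + 46820 = -14730 cm⁻¹.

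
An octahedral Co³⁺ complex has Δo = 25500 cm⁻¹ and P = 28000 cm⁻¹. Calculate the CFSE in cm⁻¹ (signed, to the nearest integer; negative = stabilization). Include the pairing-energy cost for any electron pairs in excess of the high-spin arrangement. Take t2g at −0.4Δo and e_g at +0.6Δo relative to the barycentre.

Co³⁺: group 9, so d-count = 9 − 3 = 6.
Here Δo < P (25500 < 28000), so the high-spin state is favoured.
That gives t2g^4 e_g^2.
Orbital CFSE = -0.4Δo = -0.4 × 25500 = -10200 cm⁻¹.
High-spin has no excess pairs, so no pairing correction applies.

-10200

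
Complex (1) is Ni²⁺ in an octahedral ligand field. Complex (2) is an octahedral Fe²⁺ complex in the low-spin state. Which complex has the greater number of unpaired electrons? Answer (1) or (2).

(1)

(1): Ni²⁺: group 10, so d-count = 10 − 2 = 8; For octahedral d⁸ the high- and low-spin configurations coincide; t₂g⁶ eg² → 2 unpaired.
(2): Fe sits in group 8; removing 2 electrons leaves Fe²⁺ with 8 − 2 = 6 d electrons; t₂g⁶ eg⁰ → 0 unpaired.
So (1) has more unpaired electrons.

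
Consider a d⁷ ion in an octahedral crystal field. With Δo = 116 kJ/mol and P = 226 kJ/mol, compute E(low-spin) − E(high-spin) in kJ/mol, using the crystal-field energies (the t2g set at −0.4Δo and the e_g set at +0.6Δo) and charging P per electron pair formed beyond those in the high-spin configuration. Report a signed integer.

110

High-spin d⁷ fills as t2g^5 e_g^2 with CFSE 5(−0.4) + 2(+0.6) = -0.8Δo = -93 kJ/mol.
For low-spin the configuration is t2g^6 e_g^1: orbital energy -1.8 × 116 = -209 kJ/mol, and 1 additional pair relative to high-spin adds 226 kJ/mol, giving 17 kJ/mol.
The difference is 17 − (-93) = 110 kJ/mol, so high-spin lies lower.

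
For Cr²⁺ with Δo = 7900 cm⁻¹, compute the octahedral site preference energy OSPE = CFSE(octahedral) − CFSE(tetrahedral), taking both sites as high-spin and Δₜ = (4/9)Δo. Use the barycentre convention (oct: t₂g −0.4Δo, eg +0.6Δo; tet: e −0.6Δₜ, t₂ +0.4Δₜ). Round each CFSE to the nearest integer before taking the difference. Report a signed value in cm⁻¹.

Cr sits in group 6; removing 2 electrons leaves Cr²⁺ with 6 − 2 = 4 d electrons.
In an octahedral site d⁴ (HS) is t2g^3 e_g^1, giving CFSE(oct) = -0.6Δo = -4740 cm⁻¹.
Tetrahedral: e^2 t2^2, CFSE = 2(−0.6) + 2(+0.4) = -0.4Δₜ = -0.4 × (4/9) × 7900 = -1404 cm⁻¹.
OSPE = CFSE(oct) − CFSE(tet) = -4740 − (-1404) = -3336 cm⁻¹.

-3336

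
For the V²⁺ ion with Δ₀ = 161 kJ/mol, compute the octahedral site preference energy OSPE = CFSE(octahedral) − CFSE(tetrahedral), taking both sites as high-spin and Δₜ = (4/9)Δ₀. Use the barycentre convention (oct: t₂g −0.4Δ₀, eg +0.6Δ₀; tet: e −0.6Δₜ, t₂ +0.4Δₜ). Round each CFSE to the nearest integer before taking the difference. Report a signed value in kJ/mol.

-136

Group 5 minus oxidation state +2 gives a d³ configuration for V²⁺.
Octahedral (high-spin): t₂g³ eg⁰, CFSE = 3(−0.4) + 0(+0.6) = -1.2Δ₀ = -1.2 × 161 = -193 kJ/mol.
Tetrahedral: e² t₂¹, CFSE = 2(−0.6) + 1(+0.4) = -0.8Δₜ = -0.8 × (4/9) × 161 = -57 kJ/mol.
OSPE = -193 − (-57) = -136 kJ/mol.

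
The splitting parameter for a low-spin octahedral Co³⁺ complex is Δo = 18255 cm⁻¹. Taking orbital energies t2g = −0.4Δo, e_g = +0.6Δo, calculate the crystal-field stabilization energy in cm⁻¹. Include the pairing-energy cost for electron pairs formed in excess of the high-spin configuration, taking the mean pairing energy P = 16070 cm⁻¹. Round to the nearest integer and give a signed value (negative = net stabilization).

Group 9 minus oxidation state +3 gives a d⁶ configuration for Co³⁺.
Electron filling gives t2g^6 e_g^0.
CFSE(orbital) = 6×(-0.4Δo) + 0×(0.6Δo) = -2.4Δo; with Δo = 18255 cm⁻¹ that is -43812 cm⁻¹.
High-spin d⁶ would be t2g^4 e_g^2 with 1 pair; low-spin has 3, so 2 excess pairs cost +2P = +32140 cm⁻¹.
Overall CFSE = -43812 + 32140 = -11672 cm⁻¹.

-11672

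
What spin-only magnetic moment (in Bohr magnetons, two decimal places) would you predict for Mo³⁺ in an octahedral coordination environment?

3.87 Bohr magnetons

Mo³⁺: group 6, so d-count = 6 − 3 = 3.
Configuration: t₂g³ eg⁰ → 3 unpaired electrons.
μ(spin-only) = √[3(3+2)] = √15 ≈ 3.87 Bohr magnetons.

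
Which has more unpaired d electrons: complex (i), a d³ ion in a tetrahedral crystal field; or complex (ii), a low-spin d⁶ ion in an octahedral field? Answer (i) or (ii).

(i)

(i): With tetrahedral geometry the complex is necessarily high-spin; e^2 t2^1 → 3 unpaired.
(ii): t₂g⁶ eg⁰ → 0 unpaired.
So (i) has more unpaired electrons.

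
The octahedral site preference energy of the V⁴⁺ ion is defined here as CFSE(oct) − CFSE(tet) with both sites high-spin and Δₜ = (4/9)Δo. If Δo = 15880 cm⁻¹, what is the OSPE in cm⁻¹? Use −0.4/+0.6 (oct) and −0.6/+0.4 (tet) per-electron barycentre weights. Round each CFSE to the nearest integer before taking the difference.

-2117

V is in group 5, so V⁴⁺ is d¹ (5 − 4 = 1).
Octahedral high-spin t2g^1 e_g^0: CFSE = -0.4 × 15880 = -6352 cm⁻¹.
Tetrahedral e^1 t2^0 gives -0.6Δₜ = -0.6 × (4/9) × 15880 = -4235 cm⁻¹.
Subtracting, OSPE = -6352 − (-4235) = -2117 cm⁻¹.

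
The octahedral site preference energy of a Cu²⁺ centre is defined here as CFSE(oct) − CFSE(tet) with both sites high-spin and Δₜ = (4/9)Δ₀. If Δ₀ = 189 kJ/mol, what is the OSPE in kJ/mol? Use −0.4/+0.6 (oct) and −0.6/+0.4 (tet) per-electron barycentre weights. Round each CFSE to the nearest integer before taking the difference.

Group 11 minus oxidation state +2 gives a d⁹ configuration for Cu²⁺.
In an octahedral site d⁹ (HS) is t₂g⁶ eg³, giving CFSE(oct) = -0.6Δ₀ = -113 kJ/mol.
In a tetrahedral site the filling is e⁴ t₂⁵: CFSE(tet) = -0.4Δₜ = -0.4 × (4/9)(189) = -34 kJ/mol.
Subtracting, OSPE = -113 − (-34) = -79 kJ/mol.

-79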